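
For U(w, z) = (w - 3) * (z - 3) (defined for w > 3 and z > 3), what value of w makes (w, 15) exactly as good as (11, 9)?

U(11, 9) = 48.
Set U(w, 15) = 48 and solve.
With z = 15: (15 − 3) = 12, so (w − 3) = 48/12 = 4.
So w = 3 + 4 = 7.
Check: U(7, 15) = 48.

w = 7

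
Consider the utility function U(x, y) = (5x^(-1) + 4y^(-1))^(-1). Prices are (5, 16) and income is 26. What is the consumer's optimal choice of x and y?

For CES with ρ = -1, MRS = (5/4)·(y/x)^2.
Tangency: set MRS = p_x/p_y = 5/16.
So (y/x)^2 = 0.25; taking the square root, y/x = 0.5, i.e. y = 0.5·x.
Substitute into the budget 5·x + 16·y = 26: 13·x = 26, so x* = 2 and y* = 0.5·2 = 1.

x* = 2, y* = 1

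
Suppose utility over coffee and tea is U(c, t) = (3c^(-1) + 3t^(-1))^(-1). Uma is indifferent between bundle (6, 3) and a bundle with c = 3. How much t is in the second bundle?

t = 6

U depends on (c, t) only through S = 3c^(-1) + 3t^(-1), so equal utility means equal S. At (6, 3): S = 1.5.
With c = 3: 3·3^(-1) = 1, so 3t^(-1) = 1.5 − 1 = 0.5, i.e. t^(-1) = 1/6.
Hence t = 1/(1/6) = 6.
Check: U(3, 6) = 0.6667.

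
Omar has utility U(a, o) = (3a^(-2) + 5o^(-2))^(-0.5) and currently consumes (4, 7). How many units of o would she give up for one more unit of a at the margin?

For CES with ρ = -2, MRS = (3/5)·(o/a)^3.
At (4, 7): MRS = 1029/320.
The indifference curve has slope −1029/320 at this bundle.

MRS = 1029/320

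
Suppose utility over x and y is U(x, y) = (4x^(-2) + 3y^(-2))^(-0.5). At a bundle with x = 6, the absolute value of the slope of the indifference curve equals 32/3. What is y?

For CES with ρ = -2, MRS = (4/3)·(y/x)^3.
Setting (4/3)·(y/6)^3 = 32/3 gives (y/6)^3 = 8, so y/6 = 2 and y = 12.

y = 12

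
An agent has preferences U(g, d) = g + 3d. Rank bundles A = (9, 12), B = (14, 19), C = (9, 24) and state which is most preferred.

Bundle C

Evaluate utility at each bundle:
U(A) = 45.
U(B) = 71.
U(C) = 81.
Highest utility is C, so C ≻ B ≻ A.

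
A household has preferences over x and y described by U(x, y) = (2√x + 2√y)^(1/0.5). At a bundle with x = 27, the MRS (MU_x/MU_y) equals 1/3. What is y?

For CES with ρ = 0.5, MRS = √(y/x).
Setting √(y/27) = 1/3 gives y/27 = 1/9 and y = 3.

y = 3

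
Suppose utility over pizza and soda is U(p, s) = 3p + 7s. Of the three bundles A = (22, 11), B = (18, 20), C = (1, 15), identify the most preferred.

Bundle B

Evaluate utility at each bundle:
U(A) = 143.
U(B) = 194.
U(C) = 108.
Highest utility is B, so B ≻ A ≻ C.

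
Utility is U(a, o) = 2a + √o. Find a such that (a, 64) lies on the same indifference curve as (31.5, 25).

a = 30

U(31.5, 25) = 68.
Set U(a, 64) = 68 and solve.
With o = 64: √64 = 8, so 2a = 68 − 8 = 60 and a = 30.
Check: U(30, 64) = 68.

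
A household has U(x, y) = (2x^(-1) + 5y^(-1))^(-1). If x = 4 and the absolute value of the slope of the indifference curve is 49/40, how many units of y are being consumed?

For CES with ρ = -1, MRS = (2/5)·(y/x)^2.
Setting (2/5)·(y/4)^2 = 49/40 gives (y/4)^2 = 49/16, so y/4 = 1.75 and y = 7.

y = 7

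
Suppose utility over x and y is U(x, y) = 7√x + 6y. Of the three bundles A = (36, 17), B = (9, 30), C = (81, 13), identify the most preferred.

Bundle B

Evaluate utility at each bundle:
U(A) = 144.000.
U(B) = 201.000.
U(C) = 141.000.
Highest utility is B, so B ≻ A ≻ C.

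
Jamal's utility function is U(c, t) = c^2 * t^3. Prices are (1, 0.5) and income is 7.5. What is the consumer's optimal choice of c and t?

c* = 3, t* = 9

MU_c = 2·c·t^3 and MU_t = 3·c^2·t^2.
MRS = MU_c/MU_t = (2/3)·t/c.
Tangency: set MRS = p_c/p_t = 1/0.5 = 2.
So (2/3)·t/c = 2, i.e. t = 3·c.
Substitute into the budget 1·c + 0.5·t = 7.5: 2.5·c = 7.5, so c* = 3.
Then t* = 3·3 = 9.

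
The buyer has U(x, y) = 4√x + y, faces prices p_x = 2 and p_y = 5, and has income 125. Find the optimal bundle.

x* = 25, y* = 15

MU_x = 4/(2√x), MU_y = 1.
MRS = 4/(2√x) ÷ 1.
Tangency: set MRS = p_x/p_y = 2/5 = 0.4.
MRS depends only on x: 2/√x = 0.4 ⇒ √x = 2/0.4 = 5 ⇒ x* = 25.
From the budget, 5·y = 125 − 2·25 = 75, so y* = 15.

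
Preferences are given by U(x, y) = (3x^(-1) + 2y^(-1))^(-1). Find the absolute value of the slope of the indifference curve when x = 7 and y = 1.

MRS = 3/98

For CES with ρ = -1, MRS = (3/2)·(y/x)^2.
At (7, 1): MRS = 3/98.
That is, one extra unit of x is worth 3/98 units of y at the margin.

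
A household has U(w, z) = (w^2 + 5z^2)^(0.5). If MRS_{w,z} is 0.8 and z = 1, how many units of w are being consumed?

For CES with ρ = 2, MRS = (1/5)·(z/w)^(-1).
Setting (1/5)·(1/w)^(-1) = 0.8 gives (1/w)^(-1) = 4, so 1/w = 0.25 and w = 4.

w = 4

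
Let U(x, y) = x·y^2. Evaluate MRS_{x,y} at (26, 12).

MRS = 3/13

MU_x = y^2 and MU_y = 2·x·y.
MRS = MU_x/MU_y = (1/2)·y/x.
At (26, 12): MRS = 3/13.
So at (26, 12) the consumer would give up 3/13 units of y for one more unit of x.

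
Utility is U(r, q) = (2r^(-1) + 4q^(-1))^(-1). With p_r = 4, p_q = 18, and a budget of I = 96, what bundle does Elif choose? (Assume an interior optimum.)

For CES with ρ = -1, MRS = (2/4)·(q/r)^2.
Tangency: set MRS = p_r/p_q = 4/18 = 2/9.
So (q/r)^2 = 4/9; taking the square root, q/r = 2/3, i.e. q = (2/3)·r.
Substitute into the budget 4·r + 18·q = 96: 16·r = 96, so r* = 6 and q* = (2/3)·6 = 4.

r* = 6, q* = 4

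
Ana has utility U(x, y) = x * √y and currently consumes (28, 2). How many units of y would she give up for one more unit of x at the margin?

MRS = 1/7

MU_x = √y and MU_y = 0.5·x·y^(-0.5).
MRS = MU_x/MU_y = (2)·y/x.
At (28, 2): MRS = 1/7.
The indifference curve has slope −1/7 at this bundle.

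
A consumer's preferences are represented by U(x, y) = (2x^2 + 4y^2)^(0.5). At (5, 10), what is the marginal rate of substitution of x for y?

MRS = 0.25

For CES with ρ = 2, MRS = (2/4)·(y/x)^(-1).
At (5, 10): MRS = 0.25.
That is, one extra unit of x is worth 0.25 units of y at the margin.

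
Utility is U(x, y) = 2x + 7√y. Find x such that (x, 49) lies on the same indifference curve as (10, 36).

x = 6.5

U(10, 36) = 62.
Set U(x, 49) = 62 and solve.
With y = 49: √49 = 7, so 2x = 62 − 7·7 = 13 and x = 6.5.
Check: U(6.5, 49) = 62.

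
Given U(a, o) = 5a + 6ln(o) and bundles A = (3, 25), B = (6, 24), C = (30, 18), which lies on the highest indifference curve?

Evaluate utility at each bundle:
U(A) = 34.313.
U(B) = 49.068.
U(C) = 167.342.
Highest utility is C, so C ≻ B ≻ A.

Bundle C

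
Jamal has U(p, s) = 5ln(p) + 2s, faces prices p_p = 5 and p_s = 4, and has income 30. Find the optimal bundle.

p* = 2, s* = 5

MU_p = 5/p, MU_s = 2.
MRS = 5/p ÷ 2.
Tangency: set MRS = p_p/p_s = 5/4 = 1.25.
MRS depends only on p: 2.5/p = 1.25 ⇒ p* = 2.5/1.25 = 2.
From the budget, 4·s = 30 − 5·2 = 20, so s* = 5.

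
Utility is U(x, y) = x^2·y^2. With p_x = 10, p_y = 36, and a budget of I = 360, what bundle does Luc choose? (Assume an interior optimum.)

MU_x = 2·x·y^2 and MU_y = 2·x^2·y.
MRS = MU_x/MU_y = y/x.
Tangency: set MRS = p_x/p_y = 10/36 = 5/18.
So y/x = 5/18, i.e. y = (5/18)·x.
Substitute into the budget 10·x + 36·y = 360: 20·x = 360, so x* = 18.
Then y* = (5/18)·18 = 5.

x* = 18, y* = 5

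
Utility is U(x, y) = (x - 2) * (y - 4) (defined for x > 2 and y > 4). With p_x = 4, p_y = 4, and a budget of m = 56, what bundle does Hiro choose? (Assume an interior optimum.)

x* = 6, y* = 8

MU_x = (y−4), MU_y = (x−2).
MRS = (y−4)/(x−2).
Tangency: set MRS = p_x/p_y = 4/4 = 1.
So (y − 4)/(x − 2) = 1, i.e. (y − 4) = (x − 2).
Rewrite the budget in excess-of-subsistence terms: 4·(x − 2) + 4·(y − 4) = 56 − 4·2 − 4·4 = 32.
Substituting, 8·(x − 2) = 32, so x − 2 = 4 and x* = 6.
Then y − 4 = 4, so y* = 8.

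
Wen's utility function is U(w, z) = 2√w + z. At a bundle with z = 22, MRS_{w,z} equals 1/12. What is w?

w = 144

MU_w = 2/(2√w), MU_z = 1.
MRS = 2/(2√w) ÷ 1.
MRS depends only on w: 1/√w = 1/12 ⇒ √w = 1/(1/12) = 12 ⇒ w = 144.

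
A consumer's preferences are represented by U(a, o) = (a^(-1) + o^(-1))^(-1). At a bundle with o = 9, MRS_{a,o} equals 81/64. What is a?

For CES with ρ = -1, MRS = (o/a)^2.
Setting (9/a)^2 = 81/64 gives 9/a = 1.125 and a = 8.

a = 8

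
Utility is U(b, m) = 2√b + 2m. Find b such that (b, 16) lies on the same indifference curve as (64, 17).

U(64, 17) = 50.
Set U(b, 16) = 50 and solve.
With m = 16: 2√b = 50 − 2·16 = 18, so √b = 9 and b = 81.
Check: U(81, 16) = 50.

b = 81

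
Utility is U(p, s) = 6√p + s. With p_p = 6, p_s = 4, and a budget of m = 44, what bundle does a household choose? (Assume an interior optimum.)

MU_p = 6/(2√p), MU_s = 1.
MRS = 6/(2√p) ÷ 1.
Tangency: set MRS = p_p/p_s = 6/4 = 1.5.
MRS depends only on p: 3/√p = 1.5 ⇒ √p = 3/1.5 = 2 ⇒ p* = 4.
From the budget, 4·s = 44 − 6·4 = 20, so s* = 5.

p* = 4, s* = 5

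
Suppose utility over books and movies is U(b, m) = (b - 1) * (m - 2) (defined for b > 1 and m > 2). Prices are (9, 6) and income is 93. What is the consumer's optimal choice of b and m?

b* = 5, m* = 8

MU_b = (m−2), MU_m = (b−1).
MRS = (m−2)/(b−1).
Tangency: set MRS = p_b/p_m = 9/6 = 1.5.
So (m − 2)/(b − 1) = 1.5, i.e. (m − 2) = 1.5·(b − 1).
Rewrite the budget in excess-of-subsistence terms: 9·(b − 1) + 6·(m − 2) = 93 − 9·1 − 6·2 = 72.
Substituting, 18·(b − 1) = 72, so b − 1 = 4 and b* = 5.
Then m − 2 = 1.5·4 = 6, so m* = 8.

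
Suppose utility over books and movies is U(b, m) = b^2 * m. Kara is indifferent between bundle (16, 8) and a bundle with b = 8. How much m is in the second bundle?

U(16, 8) = 2048.
Set U(8, m) = 2048 and solve.
With b = 8: 8^2 = 64, so m = 2048/64 = 32.
Check: U(8, 32) = 2048.

m = 32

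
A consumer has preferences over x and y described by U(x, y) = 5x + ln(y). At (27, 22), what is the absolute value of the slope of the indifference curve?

MU_x = 5, MU_y = 1/y.
MRS = 5 ÷ (1/y).
At (27, 22): MRS = 110.
The indifference curve has slope −110 at this bundle.

MRS = 110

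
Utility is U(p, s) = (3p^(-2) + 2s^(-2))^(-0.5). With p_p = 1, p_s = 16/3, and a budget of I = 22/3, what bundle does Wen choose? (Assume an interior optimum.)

For CES with ρ = -2, MRS = (3/2)·(s/p)^3.
Tangency: set MRS = p_p/p_s = 1/(16/3) = 3/16.
So (s/p)^3 = 0.125; taking the cube root, s/p = 0.5, i.e. s = 0.5·p.
Substitute into the budget 1·p + (16/3)·s = 22/3: (11/3)·p = 22/3, so p* = 2 and s* = 0.5·2 = 1.

p* = 2, s* = 1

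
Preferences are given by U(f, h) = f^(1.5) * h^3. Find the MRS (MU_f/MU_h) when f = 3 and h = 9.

MU_f = 1.5·√f·h^3 and MU_h = 3·f^(1.5)·h^2.
MRS = MU_f/MU_h = (0.5)·h/f.
At (3, 9): MRS = 1.5.
The indifference curve has slope −1.5 at this bundle.

MRS = 1.5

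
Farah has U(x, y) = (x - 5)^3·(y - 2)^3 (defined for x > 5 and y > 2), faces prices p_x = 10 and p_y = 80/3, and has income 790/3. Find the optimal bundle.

x* = 13, y* = 5

MU_x = 3·(x−5)^2·(y−2)^3, MU_y = 3·(x−5)^3·(y−2)^2.
MRS = (y−2)/(x−5).
Tangency: set MRS = p_x/p_y = 10/(80/3) = 0.375.
So (y − 2)/(x − 5) = 0.375, i.e. (y − 2) = 0.375·(x − 5).
Rewrite the budget in excess-of-subsistence terms: 10·(x − 5) + (80/3)·(y − 2) = 790/3 − 10·5 − (80/3)·2 = 160.
Substituting, 20·(x − 5) = 160, so x − 5 = 8 and x* = 13.
Then y − 2 = 0.375·8 = 3, so y* = 5.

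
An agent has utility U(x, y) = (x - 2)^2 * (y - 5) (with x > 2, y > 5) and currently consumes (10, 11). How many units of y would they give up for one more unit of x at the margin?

MRS = 1.5

MU_x = 2·(x−2)·(y−5), MU_y = (x−2)^2.
MRS = (2/1)·(y−5)/(x−2).
At (10, 11): MRS = 1.5.
So at (10, 11) the consumer would give up 1.5 units of y for one more unit of x.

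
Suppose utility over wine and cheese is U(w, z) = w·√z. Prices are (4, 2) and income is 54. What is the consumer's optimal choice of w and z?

w* = 9, z* = 9

MU_w = √z and MU_z = 0.5·w·z^(-0.5).
MRS = MU_w/MU_z = (2)·z/w.
Tangency: set MRS = p_w/p_z = 4/2 = 2.
So (2)·z/w = 2, i.e. z = w.
Substitute into the budget 4·w + 2·z = 54: 6·w = 54, so w* = 9.
Then z* = 9.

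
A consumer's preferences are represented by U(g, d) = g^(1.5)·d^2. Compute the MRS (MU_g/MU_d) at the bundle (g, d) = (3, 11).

MU_g = 1.5·√g·d^2 and MU_d = 2·g^(1.5)·d.
MRS = MU_g/MU_d = (0.75)·d/g.
At (3, 11): MRS = 2.75.
So at (3, 11) the consumer would give up 2.75 units of d for one more unit of g.

MRS = 2.75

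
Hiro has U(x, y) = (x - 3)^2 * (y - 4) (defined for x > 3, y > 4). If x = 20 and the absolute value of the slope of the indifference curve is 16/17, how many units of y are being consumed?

MU_x = 2·(x−3)·(y−4), MU_y = (x−3)^2.
MRS = (2/1)·(y−4)/(x−3).
Substitute x = 20: MRS = (y − 4)/8.5. Setting this equal to 16/17 gives y − 4 = (16/17)·8.5 = 8, so y = 12.

y = 12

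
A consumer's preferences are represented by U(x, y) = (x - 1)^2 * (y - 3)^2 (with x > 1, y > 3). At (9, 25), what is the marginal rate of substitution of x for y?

MRS = 2.75

MU_x = 2·(x−1)·(y−3)^2, MU_y = 2·(x−1)^2·(y−3).
MRS = (y−3)/(x−1).
At (9, 25): MRS = 2.75.
The indifference curve has slope −2.75 at this bundle.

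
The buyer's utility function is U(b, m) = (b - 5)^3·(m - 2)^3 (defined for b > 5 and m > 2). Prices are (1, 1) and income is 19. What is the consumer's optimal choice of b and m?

MU_b = 3·(b−5)^2·(m−2)^3, MU_m = 3·(b−5)^3·(m−2)^2.
MRS = (m−2)/(b−5).
Tangency: set MRS = p_b/p_m = 1/1 = 1.
So (m − 2)/(b − 5) = 1, i.e. (m − 2) = (b − 5).
Rewrite the budget in excess-of-subsistence terms: 1·(b − 5) + 1·(m − 2) = 19 − 1·5 − 1·2 = 12.
Substituting, 2·(b − 5) = 12, so b − 5 = 6 and b* = 11.
Then m − 2 = 6, so m* = 8.

b* = 11, m* = 8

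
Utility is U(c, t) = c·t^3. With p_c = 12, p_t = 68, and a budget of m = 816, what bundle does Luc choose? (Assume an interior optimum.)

MU_c = t^3 and MU_t = 3·c·t^2.
MRS = MU_c/MU_t = (1/3)·t/c.
Tangency: set MRS = p_c/p_t = 12/68 = 3/17.
So (1/3)·t/c = 3/17, i.e. t = (9/17)·c.
Substitute into the budget 12·c + 68·t = 816: 48·c = 816, so c* = 17.
Then t* = (9/17)·17 = 9.

c* = 17, t* = 9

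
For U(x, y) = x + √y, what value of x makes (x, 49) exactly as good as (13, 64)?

x = 14

U(13, 64) = 21.
Set U(x, 49) = 21 and solve.
With y = 49: √49 = 7, so x = 21 − 7 = 14.
Check: U(14, 49) = 21.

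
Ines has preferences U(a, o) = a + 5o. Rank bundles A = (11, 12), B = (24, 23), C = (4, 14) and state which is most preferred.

Bundle B

Evaluate utility at each bundle:
U(A) = 71.
U(B) = 139.
U(C) = 74.
Highest utility is B, so B ≻ C ≻ A.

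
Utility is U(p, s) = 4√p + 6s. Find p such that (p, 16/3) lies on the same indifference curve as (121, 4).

p = 81

U(121, 4) = 68.
Set U(p, 16/3) = 68 and solve.
With s = 16/3: 4√p = 68 − 6·16/3 = 36, so √p = 9 and p = 81.
Check: U(81, 16/3) = 68.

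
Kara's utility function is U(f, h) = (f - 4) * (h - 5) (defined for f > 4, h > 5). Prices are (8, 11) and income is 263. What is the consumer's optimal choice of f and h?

MU_f = (h−5), MU_h = (f−4).
MRS = (h−5)/(f−4).
Tangency: set MRS = p_f/p_h = 8/11.
So (h − 5)/(f − 4) = 8/11, i.e. (h − 5) = (8/11)·(f − 4).
Rewrite the budget in excess-of-subsistence terms: 8·(f − 4) + 11·(h − 5) = 263 − 8·4 − 11·5 = 176.
Substituting, 16·(f − 4) = 176, so f − 4 = 11 and f* = 15.
Then h − 5 = (8/11)·11 = 8, so h* = 13.

f* = 15, h* = 13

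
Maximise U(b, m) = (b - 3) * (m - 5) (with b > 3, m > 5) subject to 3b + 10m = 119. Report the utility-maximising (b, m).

b* = 13, m* = 8

MU_b = (m−5), MU_m = (b−3).
MRS = (m−5)/(b−3).
Tangency: set MRS = p_b/p_m = 3/10 = 0.3.
So (m − 5)/(b − 3) = 0.3, i.e. (m − 5) = 0.3·(b − 3).
Rewrite the budget in excess-of-subsistence terms: 3·(b − 3) + 10·(m − 5) = 119 − 3·3 − 10·5 = 60.
Substituting, 6·(b − 3) = 60, so b − 3 = 10 and b* = 13.
Then m − 5 = 0.3·10 = 3, so m* = 8.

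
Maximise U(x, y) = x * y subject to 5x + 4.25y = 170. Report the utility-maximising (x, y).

MU_x = y and MU_y = x.
MRS = MU_x/MU_y = y/x.
Tangency: set MRS = p_x/p_y = 5/4.25 = 20/17.
So y/x = 20/17, i.e. y = (20/17)·x.
Substitute into the budget 5·x + 4.25·y = 170: 10·x = 170, so x* = 17.
Then y* = (20/17)·17 = 20.

x* = 17, y* = 20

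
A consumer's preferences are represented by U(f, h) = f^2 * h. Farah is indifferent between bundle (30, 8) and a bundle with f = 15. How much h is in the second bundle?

h = 32

U(30, 8) = 7200.
Set U(15, h) = 7200 and solve.
With f = 15: 15^2 = 225, so h = 7200/225 = 32.
Check: U(15, 32) = 7200.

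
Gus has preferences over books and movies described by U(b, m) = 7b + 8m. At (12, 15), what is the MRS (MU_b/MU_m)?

MU_b = 7, MU_m = 8, so MRS = 7/8 = 0.875 at every bundle.
At (12, 15): MRS = 0.875.
That is, one extra unit of b is worth 0.875 units of m at the margin.

MRS = 0.875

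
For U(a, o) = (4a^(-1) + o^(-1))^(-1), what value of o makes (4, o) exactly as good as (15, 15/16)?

U depends on (a, o) only through S = 4a^(-1) + o^(-1), so equal utility means equal S. At (15, 15/16): S = 4/3.
With a = 4: 4·4^(-1) = 1, so o^(-1) = 4/3 − 1 = 1/3.
Hence o = 1/(1/3) = 3.
Check: U(4, 3) = 0.75.

o = 3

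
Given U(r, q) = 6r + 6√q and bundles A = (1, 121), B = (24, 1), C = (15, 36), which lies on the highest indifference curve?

Bundle B

Evaluate utility at each bundle:
U(A) = 72.000.
U(B) = 150.000.
U(C) = 126.000.
Highest utility is B, so B ≻ C ≻ A.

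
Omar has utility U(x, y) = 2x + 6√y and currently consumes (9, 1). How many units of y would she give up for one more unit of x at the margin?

MRS = 2/3

MU_x = 2, MU_y = 6/(2√y).
MRS = 2 ÷ (6/(2√y)).
At (9, 1): MRS = 2/3.
So at (9, 1) the consumer would give up 2/3 units of y for one more unit of x.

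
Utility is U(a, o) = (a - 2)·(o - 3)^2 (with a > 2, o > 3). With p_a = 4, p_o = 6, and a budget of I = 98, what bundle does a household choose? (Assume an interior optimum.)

MU_a = (o−3)^2, MU_o = 2·(a−2)·(o−3).
MRS = (1/2)·(o−3)/(a−2).
Tangency: set MRS = p_a/p_o = 4/6 = 2/3.
So (1/2)·(o − 3)/(a − 2) = 2/3, i.e. (o − 3) = (4/3)·(a − 2).
Rewrite the budget in excess-of-subsistence terms: 4·(a − 2) + 6·(o − 3) = 98 − 4·2 − 6·3 = 72.
Substituting, 12·(a − 2) = 72, so a − 2 = 6 and a* = 8.
Then o − 3 = (4/3)·6 = 8, so o* = 11.

a* = 8, o* = 11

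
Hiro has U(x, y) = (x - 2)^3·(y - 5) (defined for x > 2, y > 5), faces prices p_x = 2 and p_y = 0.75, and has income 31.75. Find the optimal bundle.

MU_x = 3·(x−2)^2·(y−5), MU_y = (x−2)^3.
MRS = (3/1)·(y−5)/(x−2).
Tangency: set MRS = p_x/p_y = 2/0.75 = 8/3.
So (3/1)·(y − 5)/(x − 2) = 8/3, i.e. (y − 5) = (8/9)·(x − 2).
Rewrite the budget in excess-of-subsistence terms: 2·(x − 2) + 0.75·(y − 5) = 31.75 − 2·2 − 0.75·5 = 24.
Substituting, (8/3)·(x − 2) = 24, so x − 2 = 9 and x* = 11.
Then y − 5 = (8/9)·9 = 8, so y* = 13.

x* = 11, y* = 13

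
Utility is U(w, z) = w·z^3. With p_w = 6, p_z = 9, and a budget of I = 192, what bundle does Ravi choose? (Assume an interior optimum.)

MU_w = z^3 and MU_z = 3·w·z^2.
MRS = MU_w/MU_z = (1/3)·z/w.
Tangency: set MRS = p_w/p_z = 6/9 = 2/3.
So (1/3)·z/w = 2/3, i.e. z = 2·w.
Substitute into the budget 6·w + 9·z = 192: 24·w = 192, so w* = 8.
Then z* = 2·8 = 16.

w* = 8, z* = 16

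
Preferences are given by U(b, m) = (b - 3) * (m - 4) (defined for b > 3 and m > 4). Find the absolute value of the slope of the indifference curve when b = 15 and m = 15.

MRS = 11/12

MU_b = (m−4), MU_m = (b−3).
MRS = (m−4)/(b−3).
At (15, 15): MRS = 11/12.
So at (15, 15) the consumer would give up 11/12 units of m for one more unit of b.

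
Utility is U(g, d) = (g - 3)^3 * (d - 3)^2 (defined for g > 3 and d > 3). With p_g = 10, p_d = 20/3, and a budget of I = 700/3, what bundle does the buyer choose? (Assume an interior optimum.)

MU_g = 3·(g−3)^2·(d−3)^2, MU_d = 2·(g−3)^3·(d−3).
MRS = (3/2)·(d−3)/(g−3).
Tangency: set MRS = p_g/p_d = 10/(20/3) = 1.5.
So (3/2)·(d − 3)/(g − 3) = 1.5, i.e. (d − 3) = (g − 3).
Rewrite the budget in excess-of-subsistence terms: 10·(g − 3) + (20/3)·(d − 3) = 700/3 − 10·3 − (20/3)·3 = 550/3.
Substituting, (50/3)·(g − 3) = 550/3, so g − 3 = 11 and g* = 14.
Then d − 3 = 11, so d* = 14.

g* = 14, d* = 14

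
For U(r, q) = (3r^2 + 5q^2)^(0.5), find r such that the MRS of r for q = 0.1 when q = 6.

r = 1

For CES with ρ = 2, MRS = (3/5)·(q/r)^(-1).
Setting (3/5)·(6/r)^(-1) = 0.1 gives (6/r)^(-1) = 1/6, so 6/r = 6 and r = 1.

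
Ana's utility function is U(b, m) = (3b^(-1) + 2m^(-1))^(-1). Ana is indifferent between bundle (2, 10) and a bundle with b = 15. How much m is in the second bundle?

U depends on (b, m) only through S = 3b^(-1) + 2m^(-1), so equal utility means equal S. At (2, 10): S = 1.7.
With b = 15: 3·15^(-1) = 0.2, so 2m^(-1) = 1.7 − 0.2 = 1.5, i.e. m^(-1) = 0.75.
Hence m = 1/0.75 = 4/3.
Check: U(15, 4/3) = 0.5882.

m = 4/3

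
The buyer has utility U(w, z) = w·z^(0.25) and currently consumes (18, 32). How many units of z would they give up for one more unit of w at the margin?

MRS = 64/9

MU_w = z^(0.25) and MU_z = 0.25·w·z^(-0.75).
MRS = MU_w/MU_z = (4)·z/w.
At (18, 32): MRS = 64/9.
That is, one extra unit of w is worth 64/9 units of z at the margin.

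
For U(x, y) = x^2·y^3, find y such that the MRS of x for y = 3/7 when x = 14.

y = 9

MU_x = 2·x·y^3 and MU_y = 3·x^2·y^2.
MRS = MU_x/MU_y = (2/3)·y/x.
Substitute x = 14: MRS = y/21. Setting y/21 = 3/7 gives y = (3/7)·21 = 9.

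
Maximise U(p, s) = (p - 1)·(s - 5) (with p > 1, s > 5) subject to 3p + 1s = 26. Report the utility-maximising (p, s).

MU_p = (s−5), MU_s = (p−1).
MRS = (s−5)/(p−1).
Tangency: set MRS = p_p/p_s = 3/1 = 3.
So (s − 5)/(p − 1) = 3, i.e. (s − 5) = 3·(p − 1).
Rewrite the budget in excess-of-subsistence terms: 3·(p − 1) + 1·(s − 5) = 26 − 3·1 − 1·5 = 18.
Substituting, 6·(p − 1) = 18, so p − 1 = 3 and p* = 4.
Then s − 5 = 3·3 = 9, so s* = 14.

p* = 4, s* = 14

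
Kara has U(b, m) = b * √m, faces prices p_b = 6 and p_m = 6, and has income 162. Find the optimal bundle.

MU_b = √m and MU_m = 0.5·b·m^(-0.5).
MRS = MU_b/MU_m = (2)·m/b.
Tangency: set MRS = p_b/p_m = 6/6 = 1.
So (2)·m/b = 1, i.e. m = 0.5·b.
Substitute into the budget 6·b + 6·m = 162: 9·b = 162, so b* = 18.
Then m* = 0.5·18 = 9.

b* = 18, m* = 9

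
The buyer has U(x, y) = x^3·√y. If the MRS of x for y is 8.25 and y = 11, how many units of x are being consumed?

x = 8

MU_x = 3·x^2·√y and MU_y = 0.5·x^3·y^(-0.5).
MRS = MU_x/MU_y = (6)·y/x.
Substitute y = 11: MRS = 66/x. Setting 66/x = 8.25 gives x = 66/8.25 = 8.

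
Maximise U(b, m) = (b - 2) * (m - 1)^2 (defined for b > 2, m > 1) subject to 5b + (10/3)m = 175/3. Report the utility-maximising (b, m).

MU_b = (m−1)^2, MU_m = 2·(b−2)·(m−1).
MRS = (1/2)·(m−1)/(b−2).
Tangency: set MRS = p_b/p_m = 5/(10/3) = 1.5.
So (1/2)·(m − 1)/(b − 2) = 1.5, i.e. (m − 1) = 3·(b − 2).
Rewrite the budget in excess-of-subsistence terms: 5·(b − 2) + (10/3)·(m − 1) = 175/3 − 5·2 − (10/3)·1 = 45.
Substituting, 15·(b − 2) = 45, so b − 2 = 3 and b* = 5.
Then m − 1 = 3·3 = 9, so m* = 10.

b* = 5, m* = 10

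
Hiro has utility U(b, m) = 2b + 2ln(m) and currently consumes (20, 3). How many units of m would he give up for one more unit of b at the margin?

MU_b = 2, MU_m = 2/m.
MRS = 2 ÷ (2/m).
At (20, 3): MRS = 3.
That is, one extra unit of b is worth 3 units of m at the margin.

MRS = 3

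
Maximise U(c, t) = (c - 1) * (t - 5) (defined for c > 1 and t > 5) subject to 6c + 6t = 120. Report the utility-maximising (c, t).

MU_c = (t−5), MU_t = (c−1).
MRS = (t−5)/(c−1).
Tangency: set MRS = p_c/p_t = 6/6 = 1.
So (t − 5)/(c − 1) = 1, i.e. (t − 5) = (c − 1).
Rewrite the budget in excess-of-subsistence terms: 6·(c − 1) + 6·(t − 5) = 120 − 6·1 − 6·5 = 84.
Substituting, 12·(c − 1) = 84, so c − 1 = 7 and c* = 8.
Then t − 5 = 7, so t* = 12.

c* = 8, t* = 12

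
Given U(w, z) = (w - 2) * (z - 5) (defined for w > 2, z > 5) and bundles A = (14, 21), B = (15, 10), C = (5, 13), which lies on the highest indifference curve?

Bundle A

Evaluate utility at each bundle:
U(A) = 192.
U(B) = 65.
U(C) = 24.
Highest utility is A, so A ≻ B ≻ C.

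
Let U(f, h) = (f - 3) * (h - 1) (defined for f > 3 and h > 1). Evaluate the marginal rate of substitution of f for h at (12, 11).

MU_f = (h−1), MU_h = (f−3).
MRS = (h−1)/(f−3).
At (12, 11): MRS = 10/9.
That is, one extra unit of f is worth 10/9 units of h at the margin.

MRS = 10/9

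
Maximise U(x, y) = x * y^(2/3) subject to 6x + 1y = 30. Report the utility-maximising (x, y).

x* = 3, y* = 12

MU_x = y^(2/3) and MU_y = 2/3·x·y^(-1/3).
MRS = MU_x/MU_y = (1.5)·y/x.
Tangency: set MRS = p_x/p_y = 6/1 = 6.
So (1.5)·y/x = 6, i.e. y = 4·x.
Substitute into the budget 6·x + 1·y = 30: 10·x = 30, so x* = 3.
Then y* = 4·3 = 12.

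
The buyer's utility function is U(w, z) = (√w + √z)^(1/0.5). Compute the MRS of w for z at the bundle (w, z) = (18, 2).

For CES with ρ = 0.5, MRS = √(z/w).
At (18, 2): MRS = 1/3.
The indifference curve has slope −1/3 at this bundle.

MRS = 1/3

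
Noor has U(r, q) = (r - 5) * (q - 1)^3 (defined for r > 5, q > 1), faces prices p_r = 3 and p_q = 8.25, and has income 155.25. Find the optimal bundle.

MU_r = (q−1)^3, MU_q = 3·(r−5)·(q−1)^2.
MRS = (1/3)·(q−1)/(r−5).
Tangency: set MRS = p_r/p_q = 3/8.25 = 4/11.
So (1/3)·(q − 1)/(r − 5) = 4/11, i.e. (q − 1) = (12/11)·(r − 5).
Rewrite the budget in excess-of-subsistence terms: 3·(r − 5) + 8.25·(q − 1) = 155.25 − 3·5 − 8.25·1 = 132.
Substituting, 12·(r − 5) = 132, so r − 5 = 11 and r* = 16.
Then q − 1 = (12/11)·11 = 12, so q* = 13.

r* = 16, q* = 13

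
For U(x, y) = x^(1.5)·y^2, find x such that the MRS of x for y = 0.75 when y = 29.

MU_x = 1.5·√x·y^2 and MU_y = 2·x^(1.5)·y.
MRS = MU_x/MU_y = (0.75)·y/x.
Substitute y = 29: MRS = 21.75/x. Setting 21.75/x = 0.75 gives x = 21.75/0.75 = 29.

x = 29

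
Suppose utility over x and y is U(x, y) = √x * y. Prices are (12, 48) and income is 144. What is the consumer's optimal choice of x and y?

x* = 4, y* = 2

MU_x = 0.5·x^(-0.5)·y and MU_y = √x.
MRS = MU_x/MU_y = (0.5)·y/x.
Tangency: set MRS = p_x/p_y = 12/48 = 0.25.
So (0.5)·y/x = 0.25, i.e. y = 0.5·x.
Substitute into the budget 12·x + 48·y = 144: 36·x = 144, so x* = 4.
Then y* = 0.5·4 = 2.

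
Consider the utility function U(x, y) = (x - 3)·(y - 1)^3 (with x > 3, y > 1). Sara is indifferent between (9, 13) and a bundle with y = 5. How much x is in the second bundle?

U(9, 13) = 10368.
Set U(x, 5) = 10368 and solve.
With y = 5: (5 − 1)^3 = 64, so (x − 3) = 10368/64 = 162.
So x = 3 + 162 = 165.
Check: U(165, 5) = 10368.

x = 165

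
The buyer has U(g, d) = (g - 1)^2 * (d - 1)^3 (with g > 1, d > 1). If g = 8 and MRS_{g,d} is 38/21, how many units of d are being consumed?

d = 20

MU_g = 2·(g−1)·(d−1)^3, MU_d = 3·(g−1)^2·(d−1)^2.
MRS = (2/3)·(d−1)/(g−1).
Substitute g = 8: MRS = (d − 1)/10.5. Setting this equal to 38/21 gives d − 1 = (38/21)·10.5 = 19, so d = 20.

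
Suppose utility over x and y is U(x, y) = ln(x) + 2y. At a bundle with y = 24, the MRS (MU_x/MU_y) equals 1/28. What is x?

MU_x = 1/x, MU_y = 2.
MRS = 1/x ÷ 2.
MRS depends only on x: 0.5/x = 1/28 ⇒ x = 0.5/(1/28) = 14.

x = 14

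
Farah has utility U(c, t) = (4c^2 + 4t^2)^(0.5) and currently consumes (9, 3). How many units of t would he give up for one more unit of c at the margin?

For CES with ρ = 2, MRS = (t/c)^(-1).
At (9, 3): MRS = 3.
The indifference curve has slope −3 at this bundle.

MRS = 3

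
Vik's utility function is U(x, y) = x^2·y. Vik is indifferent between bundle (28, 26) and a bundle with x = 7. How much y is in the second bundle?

y = 416

U(28, 26) = 20384.
Set U(7, y) = 20384 and solve.
With x = 7: 7^2 = 49, so y = 20384/49 = 416.
Check: U(7, 416) = 20384.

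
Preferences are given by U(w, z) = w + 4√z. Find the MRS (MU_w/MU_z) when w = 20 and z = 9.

MRS = 1.5

MU_w = 1, MU_z = 4/(2√z).
MRS = 1 ÷ (4/(2√z)).
At (20, 9): MRS = 1.5.
The indifference curve has slope −1.5 at this bundle.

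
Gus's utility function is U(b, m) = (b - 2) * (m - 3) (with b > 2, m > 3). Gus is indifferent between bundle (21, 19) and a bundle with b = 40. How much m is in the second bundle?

m = 11

U(21, 19) = 304.
Set U(40, m) = 304 and solve.
With b = 40: (40 − 2) = 38, so (m − 3) = 304/38 = 8.
So m = 3 + 8 = 11.
Check: U(40, 11) = 304.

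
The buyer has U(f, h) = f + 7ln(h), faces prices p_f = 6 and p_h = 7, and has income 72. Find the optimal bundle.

MU_f = 1, MU_h = 7/h.
MRS = 1 ÷ (7/h).
Tangency: set MRS = p_f/p_h = 6/7.
MRS depends only on h: (1/7)·h = 6/7 ⇒ h* = (6/7)/(1/7) = 6.
From the budget, 6·f = 72 − 7·6 = 30, so f* = 5.

f* = 5, h* = 6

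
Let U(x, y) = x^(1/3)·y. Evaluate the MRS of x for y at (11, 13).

MRS = 13/33

MU_x = 1/3·x^(-2/3)·y and MU_y = x^(1/3).
MRS = MU_x/MU_y = (1/3)·y/x.
At (11, 13): MRS = 13/33.
That is, one extra unit of x is worth 13/33 units of y at the margin.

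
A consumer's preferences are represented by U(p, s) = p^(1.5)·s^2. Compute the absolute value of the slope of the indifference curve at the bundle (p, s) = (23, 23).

MU_p = 1.5·√p·s^2 and MU_s = 2·p^(1.5)·s.
MRS = MU_p/MU_s = (0.75)·s/p.
At (23, 23): MRS = 0.75.
That is, one extra unit of p is worth 0.75 units of s at the margin.

MRS = 0.75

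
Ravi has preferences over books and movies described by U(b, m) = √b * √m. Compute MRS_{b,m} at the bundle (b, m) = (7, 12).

MRS = 12/7

MU_b = 0.5·b^(-0.5)·√m and MU_m = 0.5·√b·m^(-0.5).
MRS = MU_b/MU_m = m/b.
At (7, 12): MRS = 12/7.
That is, one extra unit of b is worth 12/7 units of m at the margin.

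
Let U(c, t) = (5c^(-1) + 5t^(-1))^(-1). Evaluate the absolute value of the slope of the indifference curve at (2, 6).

For CES with ρ = -1, MRS = (t/c)^2.
At (2, 6): MRS = 9.
The indifference curve has slope −9 at this bundle.

MRS = 9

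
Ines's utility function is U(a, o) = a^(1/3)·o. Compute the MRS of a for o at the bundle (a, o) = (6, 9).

MRS = 0.5

MU_a = 1/3·a^(-2/3)·o and MU_o = a^(1/3).
MRS = MU_a/MU_o = (1/3)·o/a.
At (6, 9): MRS = 0.5.
So at (6, 9) the consumer would give up 0.5 units of o for one more unit of a.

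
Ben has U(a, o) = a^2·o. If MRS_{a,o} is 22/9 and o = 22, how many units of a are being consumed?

MU_a = 2·a·o and MU_o = a^2.
MRS = MU_a/MU_o = (2/1)·o/a.
Substitute o = 22: MRS = 44/a. Setting 44/a = 22/9 gives a = 44/(22/9) = 18.

a = 18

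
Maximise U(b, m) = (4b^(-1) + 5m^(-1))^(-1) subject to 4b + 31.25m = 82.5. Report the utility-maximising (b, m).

For CES with ρ = -1, MRS = (4/5)·(m/b)^2.
Tangency: set MRS = p_b/p_m = 4/31.25 = 16/125.
So (m/b)^2 = 4/25; taking the square root, m/b = 0.4, i.e. m = 0.4·b.
Substitute into the budget 4·b + 31.25·m = 82.5: 16.5·b = 82.5, so b* = 5 and m* = 0.4·5 = 2.

b* = 5, m* = 2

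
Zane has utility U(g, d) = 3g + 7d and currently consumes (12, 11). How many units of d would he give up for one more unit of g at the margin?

MU_g = 3, MU_d = 7, so MRS = 3/7 at every bundle.
At (12, 11): MRS = 3/7.
That is, one extra unit of g is worth 3/7 units of d at the margin.

MRS = 3/7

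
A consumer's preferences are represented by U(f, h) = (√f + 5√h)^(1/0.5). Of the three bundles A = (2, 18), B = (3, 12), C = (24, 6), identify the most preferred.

Bundle A

Evaluate utility at each bundle:
U(A) = 512.000.
U(B) = 363.000.
U(C) = 294.000.
Highest utility is A, so A ≻ B ≻ C.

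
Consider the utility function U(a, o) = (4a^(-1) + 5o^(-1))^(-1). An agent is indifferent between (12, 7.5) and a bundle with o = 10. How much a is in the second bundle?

U depends on (a, o) only through S = 4a^(-1) + 5o^(-1), so equal utility means equal S. At (12, 7.5): S = 1.
With o = 10: 5·10^(-1) = 0.5, so 4a^(-1) = 1 − 0.5 = 0.5, i.e. a^(-1) = 0.125.
Hence a = 1/0.125 = 8.
Check: U(8, 10) = 1.

a = 8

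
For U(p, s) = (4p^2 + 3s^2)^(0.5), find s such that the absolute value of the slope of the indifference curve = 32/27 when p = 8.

s = 9

For CES with ρ = 2, MRS = (4/3)·(s/p)^(-1).
Setting (4/3)·(s/8)^(-1) = 32/27 gives (s/8)^(-1) = 8/9, so s/8 = 1.125 and s = 9.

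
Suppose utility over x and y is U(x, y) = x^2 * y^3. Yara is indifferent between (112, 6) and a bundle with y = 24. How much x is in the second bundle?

x = 14

U(112, 6) = 2709504.
Set U(x, 24) = 2709504 and solve.
With y = 24: 24^3 = 13824, so x^2 = 2709504/13824 = 196; taking the square root, x = 14.
Check: U(14, 24) = 2709504.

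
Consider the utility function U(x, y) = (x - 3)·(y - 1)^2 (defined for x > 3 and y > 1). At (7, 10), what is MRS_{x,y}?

MRS = 1.125

MU_x = (y−1)^2, MU_y = 2·(x−3)·(y−1).
MRS = (1/2)·(y−1)/(x−3).
At (7, 10): MRS = 1.125.
The indifference curve has slope −1.125 at this bundle.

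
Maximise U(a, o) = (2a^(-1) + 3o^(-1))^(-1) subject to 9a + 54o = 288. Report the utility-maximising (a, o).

For CES with ρ = -1, MRS = (2/3)·(o/a)^2.
Tangency: set MRS = p_a/p_o = 9/54 = 1/6.
So (o/a)^2 = 0.25; taking the square root, o/a = 0.5, i.e. o = 0.5·a.
Substitute into the budget 9·a + 54·o = 288: 36·a = 288, so a* = 8 and o* = 0.5·8 = 4.

a* = 8, o* = 4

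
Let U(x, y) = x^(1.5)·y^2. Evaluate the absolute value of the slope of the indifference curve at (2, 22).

MRS = 8.25

MU_x = 1.5·√x·y^2 and MU_y = 2·x^(1.5)·y.
MRS = MU_x/MU_y = (0.75)·y/x.
At (2, 22): MRS = 8.25.
That is, one extra unit of x is worth 8.25 units of y at the margin.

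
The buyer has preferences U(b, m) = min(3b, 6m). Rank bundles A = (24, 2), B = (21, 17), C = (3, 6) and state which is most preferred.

Bundle B

Evaluate utility at each bundle:
U(A) = 12.
U(B) = 63.
U(C) = 9.
Highest utility is B, so B ≻ A ≻ C.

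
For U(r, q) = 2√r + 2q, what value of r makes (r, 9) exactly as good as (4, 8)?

r = 1

U(4, 8) = 20.
Set U(r, 9) = 20 and solve.
With q = 9: 2√r = 20 − 2·9 = 2, so √r = 1 and r = 1.
Check: U(1, 9) = 20.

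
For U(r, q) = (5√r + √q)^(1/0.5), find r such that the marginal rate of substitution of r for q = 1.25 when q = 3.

r = 48

For CES with ρ = 0.5, MRS = (5/1)·√(q/r).
Setting (5/1)·√(3/r) = 1.25 gives √(3/r) = 0.25, so 3/r = 1/16 and r = 48.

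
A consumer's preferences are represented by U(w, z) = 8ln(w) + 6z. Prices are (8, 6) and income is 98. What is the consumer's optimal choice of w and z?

MU_w = 8/w, MU_z = 6.
MRS = 8/w ÷ 6.
Tangency: set MRS = p_w/p_z = 8/6 = 4/3.
MRS depends only on w: (4/3)/w = 4/3 ⇒ w* = (4/3)/(4/3) = 1.
From the budget, 6·z = 98 − 8·1 = 90, so z* = 15.

w* = 1, z* = 15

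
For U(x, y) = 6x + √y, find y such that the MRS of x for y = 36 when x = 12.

MU_x = 6, MU_y = 1/(2√y).
MRS = 6 ÷ (1/(2√y)).
MRS depends only on y: 12·√y = 36 ⇒ √y = 36/12 = 3 ⇒ y = 9.

y = 9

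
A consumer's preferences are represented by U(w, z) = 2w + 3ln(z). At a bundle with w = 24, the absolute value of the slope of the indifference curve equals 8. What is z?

z = 12

MU_w = 2, MU_z = 3/z.
MRS = 2 ÷ (3/z).
MRS depends only on z: (2/3)·z = 8 ⇒ z = 8/(2/3) = 12.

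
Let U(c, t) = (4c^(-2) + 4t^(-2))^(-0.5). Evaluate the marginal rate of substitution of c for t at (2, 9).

For CES with ρ = -2, MRS = (t/c)^3.
At (2, 9): MRS = 91.125.
The indifference curve has slope −91.125 at this bundle.

MRS = 91.125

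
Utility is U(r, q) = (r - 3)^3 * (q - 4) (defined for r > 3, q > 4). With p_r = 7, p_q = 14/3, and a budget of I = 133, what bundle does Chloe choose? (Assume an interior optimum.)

MU_r = 3·(r−3)^2·(q−4), MU_q = (r−3)^3.
MRS = (3/1)·(q−4)/(r−3).
Tangency: set MRS = p_r/p_q = 7/(14/3) = 1.5.
So (3/1)·(q − 4)/(r − 3) = 1.5, i.e. (q − 4) = 0.5·(r − 3).
Rewrite the budget in excess-of-subsistence terms: 7·(r − 3) + (14/3)·(q − 4) = 133 − 7·3 − (14/3)·4 = 280/3.
Substituting, (28/3)·(r − 3) = 280/3, so r − 3 = 10 and r* = 13.
Then q − 4 = 0.5·10 = 5, so q* = 9.

r* = 13, q* = 9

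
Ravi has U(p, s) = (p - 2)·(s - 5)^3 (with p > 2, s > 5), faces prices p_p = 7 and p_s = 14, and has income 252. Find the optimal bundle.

MU_p = (s−5)^3, MU_s = 3·(p−2)·(s−5)^2.
MRS = (1/3)·(s−5)/(p−2).
Tangency: set MRS = p_p/p_s = 7/14 = 0.5.
So (1/3)·(s − 5)/(p − 2) = 0.5, i.e. (s − 5) = 1.5·(p − 2).
Rewrite the budget in excess-of-subsistence terms: 7·(p − 2) + 14·(s − 5) = 252 − 7·2 − 14·5 = 168.
Substituting, 28·(p − 2) = 168, so p − 2 = 6 and p* = 8.
Then s − 5 = 1.5·6 = 9, so s* = 14.

p* = 8, s* = 14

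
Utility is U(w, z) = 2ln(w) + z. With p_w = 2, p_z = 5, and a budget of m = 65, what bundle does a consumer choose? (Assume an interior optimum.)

MU_w = 2/w, MU_z = 1.
MRS = 2/w ÷ 1.
Tangency: set MRS = p_w/p_z = 2/5 = 0.4.
MRS depends only on w: 2/w = 0.4 ⇒ w* = 2/0.4 = 5.
From the budget, 5·z = 65 − 2·5 = 55, so z* = 11.

w* = 5, z* = 11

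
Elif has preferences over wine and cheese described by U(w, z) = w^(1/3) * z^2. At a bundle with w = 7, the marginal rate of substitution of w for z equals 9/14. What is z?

z = 27

MU_w = 1/3·w^(-2/3)·z^2 and MU_z = 2·w^(1/3)·z.
MRS = MU_w/MU_z = (1/6)·z/w.
Substitute w = 7: MRS = z/42. Setting z/42 = 9/14 gives z = (9/14)·42 = 27.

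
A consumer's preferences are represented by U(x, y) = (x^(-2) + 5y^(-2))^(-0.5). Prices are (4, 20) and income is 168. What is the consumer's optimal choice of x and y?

x* = 7, y* = 7

For CES with ρ = -2, MRS = (1/5)·(y/x)^3.
Tangency: set MRS = p_x/p_y = 4/20 = 0.2.
So (y/x)^3 = 1; taking the cube root, y/x = 1, i.e. y = x.
Substitute into the budget 4·x + 20·y = 168: 24·x = 168, so x* = 7 and y* = 7.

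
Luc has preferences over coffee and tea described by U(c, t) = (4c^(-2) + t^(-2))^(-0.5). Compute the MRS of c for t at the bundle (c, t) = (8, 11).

For CES with ρ = -2, MRS = (4/1)·(t/c)^3.
At (8, 11): MRS = 1331/128.
That is, one extra unit of c is worth 1331/128 units of t at the margin.

MRS = 1331/128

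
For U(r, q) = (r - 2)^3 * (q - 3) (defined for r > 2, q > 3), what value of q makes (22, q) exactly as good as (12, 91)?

U(12, 91) = 88000.
Set U(22, q) = 88000 and solve.
With r = 22: (22 − 2)^3 = 8000, so (q − 3) = 88000/8000 = 11.
So q = 3 + 11 = 14.
Check: U(22, 14) = 88000.

q = 14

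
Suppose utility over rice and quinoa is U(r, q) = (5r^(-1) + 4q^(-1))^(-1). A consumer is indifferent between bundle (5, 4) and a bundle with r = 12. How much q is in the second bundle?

U depends on (r, q) only through S = 5r^(-1) + 4q^(-1), so equal utility means equal S. At (5, 4): S = 2.
With r = 12: 5·12^(-1) = 5/12, so 4q^(-1) = 2 − 5/12 = 19/12, i.e. q^(-1) = 19/48.
Hence q = 1/(19/48) = 48/19.
Check: U(12, 48/19) = 0.5.

q = 48/19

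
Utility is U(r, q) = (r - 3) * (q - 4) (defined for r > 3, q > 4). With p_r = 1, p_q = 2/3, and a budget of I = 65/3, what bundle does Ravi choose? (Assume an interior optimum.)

r* = 11, q* = 16

MU_r = (q−4), MU_q = (r−3).
MRS = (q−4)/(r−3).
Tangency: set MRS = p_r/p_q = 1/(2/3) = 1.5.
So (q − 4)/(r − 3) = 1.5, i.e. (q − 4) = 1.5·(r − 3).
Rewrite the budget in excess-of-subsistence terms: 1·(r − 3) + (2/3)·(q − 4) = 65/3 − 1·3 − (2/3)·4 = 16.
Substituting, 2·(r − 3) = 16, so r − 3 = 8 and r* = 11.
Then q − 4 = 1.5·8 = 12, so q* = 16.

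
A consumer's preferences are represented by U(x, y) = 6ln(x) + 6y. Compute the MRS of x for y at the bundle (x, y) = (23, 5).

MU_x = 6/x, MU_y = 6.
MRS = 6/x ÷ 6.
At (23, 5): MRS = 1/23.
The indifference curve has slope −1/23 at this bundle.

MRS = 1/23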